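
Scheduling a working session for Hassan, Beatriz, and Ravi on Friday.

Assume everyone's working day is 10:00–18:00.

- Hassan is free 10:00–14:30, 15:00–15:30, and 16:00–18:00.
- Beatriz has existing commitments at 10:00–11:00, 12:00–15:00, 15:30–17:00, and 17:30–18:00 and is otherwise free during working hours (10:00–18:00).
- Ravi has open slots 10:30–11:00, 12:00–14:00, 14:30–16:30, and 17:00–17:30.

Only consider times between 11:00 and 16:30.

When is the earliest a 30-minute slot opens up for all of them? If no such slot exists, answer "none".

15:00

Beatriz free within 10:00–18:00: 11:00–12:00, 15:00–15:30, 17:00–17:30.
Hassan ∩ Beatriz: 11:00–12:00, 15:00–15:30, 17:00–17:30.
Hassan ∩ Beatriz ∩ Ravi: 15:00–15:30, 17:00–17:30.
Restricted to 11:00–16:30: 15:00–15:30.
Windows ≥ 30 min: 15:00–15:30.
Earliest such window starts at 15:00.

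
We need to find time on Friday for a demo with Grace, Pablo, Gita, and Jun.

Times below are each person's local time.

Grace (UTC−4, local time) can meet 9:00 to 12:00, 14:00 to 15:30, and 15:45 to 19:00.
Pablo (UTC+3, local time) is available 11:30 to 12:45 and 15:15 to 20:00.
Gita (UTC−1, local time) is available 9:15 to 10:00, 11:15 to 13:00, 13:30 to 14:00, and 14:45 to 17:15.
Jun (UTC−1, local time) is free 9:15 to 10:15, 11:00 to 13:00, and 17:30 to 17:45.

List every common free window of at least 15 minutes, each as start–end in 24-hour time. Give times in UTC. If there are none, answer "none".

13:00–14:00

Grace → UTC: 13:00–16:00, 18:00–19:30, 19:45–23:00.
Pablo → UTC: 08:30–09:45, 12:15–17:00.
Gita → UTC: 10:15–11:00, 12:15–14:00, 14:30–15:00, 15:45–18:15.
Jun → UTC: 10:15–11:15, 12:00–14:00, 18:30–18:45.
Grace ∩ Pablo: 13:00–16:00.
Grace ∩ Pablo ∩ Gita: 13:00–14:00, 14:30–15:00, 15:45–16:00.
Grace ∩ Pablo ∩ Gita ∩ Jun: 13:00–14:00.
Windows ≥ 15 min: 13:00–14:00.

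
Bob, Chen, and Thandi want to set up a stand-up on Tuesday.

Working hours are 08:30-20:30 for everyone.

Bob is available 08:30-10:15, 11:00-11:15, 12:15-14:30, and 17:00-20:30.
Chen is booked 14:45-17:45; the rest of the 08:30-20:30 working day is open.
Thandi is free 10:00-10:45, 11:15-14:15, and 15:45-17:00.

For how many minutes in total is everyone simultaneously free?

135 minutes

Chen free within 08:30–20:30: 08:30–14:45, 17:45–20:30.
Bob ∩ Chen: 08:30–10:15, 11:00–11:15, 12:15–14:30, 17:45–20:30.
Bob ∩ Chen ∩ Thandi: 10:00–10:15, 12:15–14:15.
Total common minutes: 15 + 120 = 135.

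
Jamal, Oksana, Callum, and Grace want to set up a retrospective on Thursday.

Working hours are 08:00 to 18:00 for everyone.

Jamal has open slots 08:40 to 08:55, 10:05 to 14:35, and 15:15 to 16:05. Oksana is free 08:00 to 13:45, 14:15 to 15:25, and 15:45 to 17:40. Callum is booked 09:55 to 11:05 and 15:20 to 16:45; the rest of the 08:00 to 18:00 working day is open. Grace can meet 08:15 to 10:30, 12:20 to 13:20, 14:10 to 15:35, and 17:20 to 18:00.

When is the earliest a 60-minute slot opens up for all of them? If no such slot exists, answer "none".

Callum free within 08:00–18:00: 08:00–09:55, 11:05–15:20, 16:45–18:00.
Jamal ∩ Oksana: 08:40–08:55, 10:05–13:45, 14:15–14:35, 15:15–15:25, 15:45–16:05.
Jamal ∩ Oksana ∩ Callum: 08:40–08:55, 11:05–13:45, 14:15–14:35, 15:15–15:20.
Jamal ∩ Oksana ∩ Callum ∩ Grace: 08:40–08:55, 12:20–13:20, 14:15–14:35, 15:15–15:20.
Windows ≥ 60 min: 12:20–13:20.
Earliest such window starts at 12:20.

12:20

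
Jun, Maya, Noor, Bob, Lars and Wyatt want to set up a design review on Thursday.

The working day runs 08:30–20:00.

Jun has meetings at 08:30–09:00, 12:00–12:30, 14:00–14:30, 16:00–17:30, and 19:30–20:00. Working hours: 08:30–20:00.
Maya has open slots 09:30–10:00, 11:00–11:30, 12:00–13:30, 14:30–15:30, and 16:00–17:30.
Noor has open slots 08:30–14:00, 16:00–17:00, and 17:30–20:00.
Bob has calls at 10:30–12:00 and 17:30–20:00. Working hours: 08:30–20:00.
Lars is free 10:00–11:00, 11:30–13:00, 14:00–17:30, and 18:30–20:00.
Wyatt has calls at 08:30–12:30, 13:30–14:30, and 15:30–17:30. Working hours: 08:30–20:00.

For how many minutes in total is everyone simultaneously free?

30 minutes

Jun free within 08:30–20:00: 09:00–12:00, 12:30–14:00, 14:30–16:00, 17:30–19:30.
Bob free within 08:30–20:00: 08:30–10:30, 12:00–17:30.
Wyatt free within 08:30–20:00: 12:30–13:30, 14:30–15:30, 17:30–20:00.
Jun ∩ Maya: 09:30–10:00, 11:00–11:30, 12:30–13:30, 14:30–15:30.
Jun ∩ Maya ∩ Noor: 09:30–10:00, 11:00–11:30, 12:30–13:30.
Jun ∩ Maya ∩ Noor ∩ Bob: 09:30–10:00, 12:30–13:30.
Jun ∩ Maya ∩ Noor ∩ Bob ∩ Lars: 12:30–13:00.
Jun ∩ Maya ∩ Noor ∩ Bob ∩ Lars ∩ Wyatt: 12:30–13:00.
Total common minutes: 30.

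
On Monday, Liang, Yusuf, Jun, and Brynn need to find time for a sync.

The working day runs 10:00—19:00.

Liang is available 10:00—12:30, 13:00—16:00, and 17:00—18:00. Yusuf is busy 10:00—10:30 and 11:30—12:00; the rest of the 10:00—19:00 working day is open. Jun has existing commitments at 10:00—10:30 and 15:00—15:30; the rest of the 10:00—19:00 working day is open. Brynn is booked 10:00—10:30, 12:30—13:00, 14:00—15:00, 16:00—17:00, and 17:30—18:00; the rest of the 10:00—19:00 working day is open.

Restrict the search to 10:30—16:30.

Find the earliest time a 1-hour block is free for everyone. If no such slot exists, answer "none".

10:30

Yusuf free within 10:00–19:00: 10:30–11:30, 12:00–19:00.
Jun free within 10:00–19:00: 10:30–15:00, 15:30–19:00.
Brynn free within 10:00–19:00: 10:30–12:30, 13:00–14:00, 15:00–16:00, 17:00–17:30, 18:00–19:00.
Liang ∩ Yusuf: 10:30–11:30, 12:00–12:30, 13:00–16:00, 17:00–18:00.
Liang ∩ Yusuf ∩ Jun: 10:30–11:30, 12:00–12:30, 13:00–15:00, 15:30–16:00, 17:00–18:00.
Liang ∩ Yusuf ∩ Jun ∩ Brynn: 10:30–11:30, 12:00–12:30, 13:00–14:00, 15:30–16:00, 17:00–17:30.
Restricted to 10:30–16:30: 10:30–11:30, 12:00–12:30, 13:00–14:00, 15:30–16:00.
Windows ≥ 60 min: 10:30–11:30, 13:00–14:00.
Earliest such window starts at 10:30.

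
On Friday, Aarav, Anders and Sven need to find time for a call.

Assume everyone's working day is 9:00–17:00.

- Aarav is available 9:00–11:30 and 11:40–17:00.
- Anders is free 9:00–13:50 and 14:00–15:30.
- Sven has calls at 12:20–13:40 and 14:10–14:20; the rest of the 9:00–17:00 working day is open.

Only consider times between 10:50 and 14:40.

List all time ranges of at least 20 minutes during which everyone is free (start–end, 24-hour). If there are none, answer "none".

10:50–11:30, 11:40–12:20, 14:20–14:40

Sven free within 09:00–17:00: 09:00–12:20, 13:40–14:10, 14:20–17:00.
Aarav ∩ Anders: 09:00–11:30, 11:40–13:50, 14:00–15:30.
Aarav ∩ Anders ∩ Sven: 09:00–11:30, 11:40–12:20, 13:40–13:50, 14:00–14:10, 14:20–15:30.
Restricted to 10:50–14:40: 10:50–11:30, 11:40–12:20, 13:40–13:50, 14:00–14:10, 14:20–14:40.
Windows ≥ 20 min: 10:50–11:30, 11:40–12:20, 14:20–14:40.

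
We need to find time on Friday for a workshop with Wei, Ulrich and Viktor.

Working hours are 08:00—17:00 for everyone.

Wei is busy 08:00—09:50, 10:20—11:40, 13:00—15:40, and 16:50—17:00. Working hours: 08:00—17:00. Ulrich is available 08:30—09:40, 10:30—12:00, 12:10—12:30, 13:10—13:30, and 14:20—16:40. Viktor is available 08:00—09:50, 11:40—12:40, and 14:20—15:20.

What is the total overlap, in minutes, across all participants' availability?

40 minutes

Wei free within 08:00–17:00: 09:50–10:20, 11:40–13:00, 15:40–16:50.
Wei ∩ Ulrich: 11:40–12:00, 12:10–12:30, 15:40–16:40.
Wei ∩ Ulrich ∩ Viktor: 11:40–12:00, 12:10–12:30.
Total common minutes: 20 + 20 = 40.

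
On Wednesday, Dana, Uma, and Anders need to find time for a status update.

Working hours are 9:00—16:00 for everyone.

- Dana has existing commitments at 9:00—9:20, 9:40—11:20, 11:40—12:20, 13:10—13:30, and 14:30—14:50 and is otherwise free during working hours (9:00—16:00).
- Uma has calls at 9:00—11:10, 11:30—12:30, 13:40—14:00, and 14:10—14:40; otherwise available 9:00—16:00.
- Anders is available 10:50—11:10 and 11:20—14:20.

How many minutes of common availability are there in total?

70 minutes

Dana free within 09:00–16:00: 09:20–09:40, 11:20–11:40, 12:20–13:10, 13:30–14:30, 14:50–16:00.
Uma free within 09:00–16:00: 11:10–11:30, 12:30–13:40, 14:00–14:10, 14:40–16:00.
Dana ∩ Uma: 11:20–11:30, 12:30–13:10, 13:30–13:40, 14:00–14:10, 14:50–16:00.
Dana ∩ Uma ∩ Anders: 11:20–11:30, 12:30–13:10, 13:30–13:40, 14:00–14:10.
Total common minutes: 10 + 40 + 10 + 10 = 70.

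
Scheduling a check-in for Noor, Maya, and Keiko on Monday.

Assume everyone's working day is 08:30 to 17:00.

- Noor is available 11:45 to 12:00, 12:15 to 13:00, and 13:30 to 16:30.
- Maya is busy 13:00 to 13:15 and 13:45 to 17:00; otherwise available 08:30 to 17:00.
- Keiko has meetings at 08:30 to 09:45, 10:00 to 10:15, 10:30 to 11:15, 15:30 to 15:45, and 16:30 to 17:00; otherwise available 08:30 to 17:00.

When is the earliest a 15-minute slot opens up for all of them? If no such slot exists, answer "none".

Maya free within 08:30–17:00: 08:30–13:00, 13:15–13:45.
Keiko free within 08:30–17:00: 09:45–10:00, 10:15–10:30, 11:15–15:30, 15:45–16:30.
Noor ∩ Maya: 11:45–12:00, 12:15–13:00, 13:30–13:45.
Noor ∩ Maya ∩ Keiko: 11:45–12:00, 12:15–13:00, 13:30–13:45.
Windows ≥ 15 min: 11:45–12:00, 12:15–13:00, 13:30–13:45.
Earliest such window starts at 11:45.

11:45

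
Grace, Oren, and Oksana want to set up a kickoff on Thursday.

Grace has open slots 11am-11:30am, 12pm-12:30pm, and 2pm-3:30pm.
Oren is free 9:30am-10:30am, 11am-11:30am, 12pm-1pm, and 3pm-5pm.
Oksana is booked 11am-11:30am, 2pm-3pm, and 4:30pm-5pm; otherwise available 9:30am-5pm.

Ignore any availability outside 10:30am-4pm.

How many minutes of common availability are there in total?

Oksana free within 09:30–17:00: 09:30–11:00, 11:30–14:00, 15:00–16:30.
Grace ∩ Oren: 11:00–11:30, 12:00–12:30, 15:00–15:30.
Grace ∩ Oren ∩ Oksana: 12:00–12:30, 15:00–15:30.
Restricted to 10:30–16:00: 12:00–12:30, 15:00–15:30.
Total common minutes: 30 + 30 = 60.

60 minutes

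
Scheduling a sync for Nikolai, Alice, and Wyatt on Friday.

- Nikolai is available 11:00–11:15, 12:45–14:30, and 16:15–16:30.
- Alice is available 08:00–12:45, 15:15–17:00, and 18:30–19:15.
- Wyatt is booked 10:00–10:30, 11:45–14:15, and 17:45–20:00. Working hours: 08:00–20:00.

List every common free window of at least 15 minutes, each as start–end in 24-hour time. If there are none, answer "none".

11:00–11:15, 16:15–16:30

Wyatt free within 08:00–20:00: 08:00–10:00, 10:30–11:45, 14:15–17:45.
Nikolai ∩ Alice: 11:00–11:15, 16:15–16:30.
Nikolai ∩ Alice ∩ Wyatt: 11:00–11:15, 16:15–16:30.
Windows ≥ 15 min: 11:00–11:15, 16:15–16:30.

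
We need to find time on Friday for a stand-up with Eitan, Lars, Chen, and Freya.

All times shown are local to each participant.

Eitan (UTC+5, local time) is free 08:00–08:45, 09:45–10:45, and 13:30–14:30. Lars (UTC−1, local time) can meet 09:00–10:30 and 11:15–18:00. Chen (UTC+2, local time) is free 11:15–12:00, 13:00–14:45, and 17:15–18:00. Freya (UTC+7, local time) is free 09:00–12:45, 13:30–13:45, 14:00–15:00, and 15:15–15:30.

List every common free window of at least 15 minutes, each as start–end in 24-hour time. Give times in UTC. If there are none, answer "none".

none

Eitan → UTC: 03:00–03:45, 04:45–05:45, 08:30–09:30.
Lars → UTC: 10:00–11:30, 12:15–19:00.
Chen → UTC: 09:15–10:00, 11:00–12:45, 15:15–16:00.
Freya → UTC: 02:00–05:45, 06:30–06:45, 07:00–08:00, 08:15–08:30.
Eitan ∩ Lars: (none).
Eitan ∩ Lars ∩ Chen: (none).
Eitan ∩ Lars ∩ Chen ∩ Freya: (none).
Windows ≥ 15 min: (none).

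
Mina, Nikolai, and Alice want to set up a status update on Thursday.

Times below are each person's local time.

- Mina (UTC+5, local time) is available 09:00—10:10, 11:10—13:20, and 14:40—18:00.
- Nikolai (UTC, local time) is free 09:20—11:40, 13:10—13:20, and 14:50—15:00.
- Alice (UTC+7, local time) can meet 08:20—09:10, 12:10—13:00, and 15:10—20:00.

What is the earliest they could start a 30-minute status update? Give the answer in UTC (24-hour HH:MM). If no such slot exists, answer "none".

09:40

Mina → UTC: 04:00–05:10, 06:10–08:20, 09:40–13:00.
Nikolai → UTC: 09:20–11:40, 13:10–13:20, 14:50–15:00.
Alice → UTC: 01:20–02:10, 05:10–06:00, 08:10–13:00.
Mina ∩ Nikolai: 09:40–11:40.
Mina ∩ Nikolai ∩ Alice: 09:40–11:40.
Windows ≥ 30 min: 09:40–11:40.
Earliest such window starts at 09:40.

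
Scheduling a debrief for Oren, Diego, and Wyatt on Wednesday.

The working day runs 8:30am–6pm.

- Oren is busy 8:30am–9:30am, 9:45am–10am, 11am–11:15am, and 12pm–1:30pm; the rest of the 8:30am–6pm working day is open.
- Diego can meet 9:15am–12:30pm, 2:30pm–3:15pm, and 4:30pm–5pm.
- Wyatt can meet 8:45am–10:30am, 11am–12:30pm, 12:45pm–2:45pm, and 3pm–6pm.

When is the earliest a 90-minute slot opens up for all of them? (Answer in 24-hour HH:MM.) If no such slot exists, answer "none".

none

Oren free within 08:30–18:00: 09:30–09:45, 10:00–11:00, 11:15–12:00, 13:30–18:00.
Oren ∩ Diego: 09:30–09:45, 10:00–11:00, 11:15–12:00, 14:30–15:15, 16:30–17:00.
Oren ∩ Diego ∩ Wyatt: 09:30–09:45, 10:00–10:30, 11:15–12:00, 14:30–14:45, 15:00–15:15, 16:30–17:00.
Windows ≥ 90 min: (none).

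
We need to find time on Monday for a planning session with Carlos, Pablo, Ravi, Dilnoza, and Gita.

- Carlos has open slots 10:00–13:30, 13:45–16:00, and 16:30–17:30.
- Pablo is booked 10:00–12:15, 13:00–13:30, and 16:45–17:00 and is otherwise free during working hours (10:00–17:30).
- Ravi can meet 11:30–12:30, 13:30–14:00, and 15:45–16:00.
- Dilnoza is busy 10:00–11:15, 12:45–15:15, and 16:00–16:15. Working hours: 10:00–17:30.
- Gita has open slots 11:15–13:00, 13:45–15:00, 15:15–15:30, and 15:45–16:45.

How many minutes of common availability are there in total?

Pablo free within 10:00–17:30: 12:15–13:00, 13:30–16:45, 17:00–17:30.
Dilnoza free within 10:00–17:30: 11:15–12:45, 15:15–16:00, 16:15–17:30.
Carlos ∩ Pablo: 12:15–13:00, 13:45–16:00, 16:30–16:45, 17:00–17:30.
Carlos ∩ Pablo ∩ Ravi: 12:15–12:30, 13:45–14:00, 15:45–16:00.
Carlos ∩ Pablo ∩ Ravi ∩ Dilnoza: 12:15–12:30, 15:45–16:00.
Carlos ∩ Pablo ∩ Ravi ∩ Dilnoza ∩ Gita: 12:15–12:30, 15:45–16:00.
Total common minutes: 15 + 15 = 30.

30 minutes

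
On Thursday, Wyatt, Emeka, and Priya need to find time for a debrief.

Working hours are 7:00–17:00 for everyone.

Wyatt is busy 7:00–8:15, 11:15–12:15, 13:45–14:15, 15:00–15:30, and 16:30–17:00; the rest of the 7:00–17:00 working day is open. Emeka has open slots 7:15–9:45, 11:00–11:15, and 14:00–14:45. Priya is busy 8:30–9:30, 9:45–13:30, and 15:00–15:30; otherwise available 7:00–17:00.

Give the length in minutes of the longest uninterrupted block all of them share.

Wyatt free within 07:00–17:00: 08:15–11:15, 12:15–13:45, 14:15–15:00, 15:30–16:30.
Priya free within 07:00–17:00: 07:00–08:30, 09:30–09:45, 13:30–15:00, 15:30–17:00.
Wyatt ∩ Emeka: 08:15–09:45, 11:00–11:15, 14:15–14:45.
Wyatt ∩ Emeka ∩ Priya: 08:15–08:30, 09:30–09:45, 14:15–14:45.
Common window lengths: 15, 15, 30 min; longest is 30.

30 minutes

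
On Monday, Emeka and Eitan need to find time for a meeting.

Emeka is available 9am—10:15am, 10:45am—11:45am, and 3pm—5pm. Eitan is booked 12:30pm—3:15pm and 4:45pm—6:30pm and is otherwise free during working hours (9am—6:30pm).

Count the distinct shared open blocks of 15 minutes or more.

Eitan free within 09:00–18:30: 09:00–12:30, 15:15–16:45.
Emeka ∩ Eitan: 09:00–10:15, 10:45–11:45, 15:15–16:45.
Windows ≥ 15 min: 09:00–10:15, 10:45–11:45, 15:15–16:45.
That's 3 windows.

3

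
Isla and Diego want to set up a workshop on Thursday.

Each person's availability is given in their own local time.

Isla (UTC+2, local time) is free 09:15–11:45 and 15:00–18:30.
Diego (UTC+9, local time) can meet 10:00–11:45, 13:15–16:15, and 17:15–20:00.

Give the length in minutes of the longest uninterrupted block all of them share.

Isla → UTC: 07:15–09:45, 13:00–16:30.
Diego → UTC: 01:00–02:45, 04:15–07:15, 08:15–11:00.
Isla ∩ Diego: 08:15–09:45.
Single common window of 90 minutes.

90 minutes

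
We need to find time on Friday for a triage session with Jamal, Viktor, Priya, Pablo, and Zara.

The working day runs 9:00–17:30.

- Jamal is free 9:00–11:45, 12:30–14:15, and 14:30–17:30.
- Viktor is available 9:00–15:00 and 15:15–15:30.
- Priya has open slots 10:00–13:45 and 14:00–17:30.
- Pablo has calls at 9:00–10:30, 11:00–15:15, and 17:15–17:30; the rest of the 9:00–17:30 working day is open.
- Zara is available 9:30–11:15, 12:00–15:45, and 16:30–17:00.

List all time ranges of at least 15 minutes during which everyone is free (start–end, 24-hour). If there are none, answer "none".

Pablo free within 09:00–17:30: 10:30–11:00, 15:15–17:15.
Jamal ∩ Viktor: 09:00–11:45, 12:30–14:15, 14:30–15:00, 15:15–15:30.
Jamal ∩ Viktor ∩ Priya: 10:00–11:45, 12:30–13:45, 14:00–14:15, 14:30–15:00, 15:15–15:30.
Jamal ∩ Viktor ∩ Priya ∩ Pablo: 10:30–11:00, 15:15–15:30.
Jamal ∩ Viktor ∩ Priya ∩ Pablo ∩ Zara: 10:30–11:00, 15:15–15:30.
Windows ≥ 15 min: 10:30–11:00, 15:15–15:30.

10:30–11:00, 15:15–15:30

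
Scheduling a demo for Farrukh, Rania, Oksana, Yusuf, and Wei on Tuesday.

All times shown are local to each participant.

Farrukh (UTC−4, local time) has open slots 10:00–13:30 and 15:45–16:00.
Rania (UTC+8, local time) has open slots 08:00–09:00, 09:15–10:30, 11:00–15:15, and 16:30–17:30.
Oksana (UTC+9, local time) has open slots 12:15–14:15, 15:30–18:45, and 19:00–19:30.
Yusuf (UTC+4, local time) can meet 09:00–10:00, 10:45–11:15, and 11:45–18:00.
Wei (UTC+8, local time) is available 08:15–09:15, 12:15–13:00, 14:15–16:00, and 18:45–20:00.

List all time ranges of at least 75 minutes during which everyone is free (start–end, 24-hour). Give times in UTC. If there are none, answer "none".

Farrukh → UTC: 14:00–17:30, 19:45–20:00.
Rania → UTC: 00:00–01:00, 01:15–02:30, 03:00–07:15, 08:30–09:30.
Oksana → UTC: 03:15–05:15, 06:30–09:45, 10:00–10:30.
Yusuf → UTC: 05:00–06:00, 06:45–07:15, 07:45–14:00.
Wei → UTC: 00:15–01:15, 04:15–05:00, 06:15–08:00, 10:45–12:00.
Farrukh ∩ Rania: (none).
Farrukh ∩ Rania ∩ Oksana: (none).
Farrukh ∩ Rania ∩ Oksana ∩ Yusuf: (none).
Farrukh ∩ Rania ∩ Oksana ∩ Yusuf ∩ Wei: (none).
Windows ≥ 75 min: (none).

none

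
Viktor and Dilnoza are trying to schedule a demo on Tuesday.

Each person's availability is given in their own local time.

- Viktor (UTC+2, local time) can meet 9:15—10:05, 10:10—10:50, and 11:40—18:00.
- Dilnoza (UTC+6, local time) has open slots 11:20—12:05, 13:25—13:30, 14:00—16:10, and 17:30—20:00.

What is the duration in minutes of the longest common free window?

Viktor → UTC: 07:15–08:05, 08:10–08:50, 09:40–16:00.
Dilnoza → UTC: 05:20–06:05, 07:25–07:30, 08:00–10:10, 11:30–14:00.
Viktor ∩ Dilnoza: 07:25–07:30, 08:00–08:05, 08:10–08:50, 09:40–10:10, 11:30–14:00.
Common window lengths: 5, 5, 40, 30, 150 min; longest is 150.

150 minutes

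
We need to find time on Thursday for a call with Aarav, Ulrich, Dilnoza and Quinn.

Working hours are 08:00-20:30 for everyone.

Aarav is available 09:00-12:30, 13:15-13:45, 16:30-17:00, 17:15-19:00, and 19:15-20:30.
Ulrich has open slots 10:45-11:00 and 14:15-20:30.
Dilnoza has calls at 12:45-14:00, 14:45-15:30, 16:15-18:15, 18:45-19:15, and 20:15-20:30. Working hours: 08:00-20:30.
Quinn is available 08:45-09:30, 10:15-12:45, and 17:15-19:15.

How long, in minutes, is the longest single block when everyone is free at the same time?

Dilnoza free within 08:00–20:30: 08:00–12:45, 14:00–14:45, 15:30–16:15, 18:15–18:45, 19:15–20:15.
Aarav ∩ Ulrich: 10:45–11:00, 16:30–17:00, 17:15–19:00, 19:15–20:30.
Aarav ∩ Ulrich ∩ Dilnoza: 10:45–11:00, 18:15–18:45, 19:15–20:15.
Aarav ∩ Ulrich ∩ Dilnoza ∩ Quinn: 10:45–11:00, 18:15–18:45.
Common window lengths: 15, 30 min; longest is 30.

30 minutes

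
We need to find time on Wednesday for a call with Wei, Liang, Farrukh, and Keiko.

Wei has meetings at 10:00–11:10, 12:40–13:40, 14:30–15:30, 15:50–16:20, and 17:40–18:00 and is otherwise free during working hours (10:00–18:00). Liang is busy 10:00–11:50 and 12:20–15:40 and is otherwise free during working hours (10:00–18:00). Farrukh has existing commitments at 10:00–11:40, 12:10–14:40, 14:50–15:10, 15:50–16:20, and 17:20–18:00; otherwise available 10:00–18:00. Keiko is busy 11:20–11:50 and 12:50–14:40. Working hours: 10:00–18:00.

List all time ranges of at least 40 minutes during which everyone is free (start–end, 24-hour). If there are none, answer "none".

Wei free within 10:00–18:00: 11:10–12:40, 13:40–14:30, 15:30–15:50, 16:20–17:40.
Liang free within 10:00–18:00: 11:50–12:20, 15:40–18:00.
Farrukh free within 10:00–18:00: 11:40–12:10, 14:40–14:50, 15:10–15:50, 16:20–17:20.
Keiko free within 10:00–18:00: 10:00–11:20, 11:50–12:50, 14:40–18:00.
Wei ∩ Liang: 11:50–12:20, 15:40–15:50, 16:20–17:40.
Wei ∩ Liang ∩ Farrukh: 11:50–12:10, 15:40–15:50, 16:20–17:20.
Wei ∩ Liang ∩ Farrukh ∩ Keiko: 11:50–12:10, 15:40–15:50, 16:20–17:20.
Windows ≥ 40 min: 16:20–17:20.

16:20–17:20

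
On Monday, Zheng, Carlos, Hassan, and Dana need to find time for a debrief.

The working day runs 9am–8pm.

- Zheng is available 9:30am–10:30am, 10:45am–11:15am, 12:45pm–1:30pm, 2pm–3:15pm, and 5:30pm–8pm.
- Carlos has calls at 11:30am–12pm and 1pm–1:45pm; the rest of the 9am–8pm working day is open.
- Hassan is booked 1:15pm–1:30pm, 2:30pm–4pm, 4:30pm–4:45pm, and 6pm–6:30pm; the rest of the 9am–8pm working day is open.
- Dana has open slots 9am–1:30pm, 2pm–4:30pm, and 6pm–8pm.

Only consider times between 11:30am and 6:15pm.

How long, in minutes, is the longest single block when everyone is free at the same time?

30 minutes

Carlos free within 09:00–20:00: 09:00–11:30, 12:00–13:00, 13:45–20:00.
Hassan free within 09:00–20:00: 09:00–13:15, 13:30–14:30, 16:00–16:30, 16:45–18:00, 18:30–20:00.
Zheng ∩ Carlos: 09:30–10:30, 10:45–11:15, 12:45–13:00, 14:00–15:15, 17:30–20:00.
Zheng ∩ Carlos ∩ Hassan: 09:30–10:30, 10:45–11:15, 12:45–13:00, 14:00–14:30, 17:30–18:00, 18:30–20:00.
Zheng ∩ Carlos ∩ Hassan ∩ Dana: 09:30–10:30, 10:45–11:15, 12:45–13:00, 14:00–14:30, 18:30–20:00.
Restricted to 11:30–18:15: 12:45–13:00, 14:00–14:30.
Common window lengths: 15, 30 min; longest is 30.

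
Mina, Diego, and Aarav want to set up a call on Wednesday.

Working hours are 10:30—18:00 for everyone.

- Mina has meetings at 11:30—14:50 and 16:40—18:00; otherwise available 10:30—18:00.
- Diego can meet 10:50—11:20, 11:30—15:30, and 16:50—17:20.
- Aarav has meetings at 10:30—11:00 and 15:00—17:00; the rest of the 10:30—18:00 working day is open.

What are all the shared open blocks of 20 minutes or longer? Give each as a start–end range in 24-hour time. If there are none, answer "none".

11:00–11:20

Mina free within 10:30–18:00: 10:30–11:30, 14:50–16:40.
Aarav free within 10:30–18:00: 11:00–15:00, 17:00–18:00.
Mina ∩ Diego: 10:50–11:20, 14:50–15:30.
Mina ∩ Diego ∩ Aarav: 11:00–11:20, 14:50–15:00.
Windows ≥ 20 min: 11:00–11:20.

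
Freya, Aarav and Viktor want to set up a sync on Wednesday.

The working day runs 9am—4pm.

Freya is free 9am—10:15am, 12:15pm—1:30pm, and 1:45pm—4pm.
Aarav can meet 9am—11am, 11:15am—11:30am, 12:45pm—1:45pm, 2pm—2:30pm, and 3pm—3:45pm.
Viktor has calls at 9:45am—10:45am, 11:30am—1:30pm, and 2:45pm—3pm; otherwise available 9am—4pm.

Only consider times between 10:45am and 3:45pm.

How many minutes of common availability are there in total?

Viktor free within 09:00–16:00: 09:00–09:45, 10:45–11:30, 13:30–14:45, 15:00–16:00.
Freya ∩ Aarav: 09:00–10:15, 12:45–13:30, 14:00–14:30, 15:00–15:45.
Freya ∩ Aarav ∩ Viktor: 09:00–09:45, 14:00–14:30, 15:00–15:45.
Restricted to 10:45–15:45: 14:00–14:30, 15:00–15:45.
Total common minutes: 30 + 45 = 75.

75 minutes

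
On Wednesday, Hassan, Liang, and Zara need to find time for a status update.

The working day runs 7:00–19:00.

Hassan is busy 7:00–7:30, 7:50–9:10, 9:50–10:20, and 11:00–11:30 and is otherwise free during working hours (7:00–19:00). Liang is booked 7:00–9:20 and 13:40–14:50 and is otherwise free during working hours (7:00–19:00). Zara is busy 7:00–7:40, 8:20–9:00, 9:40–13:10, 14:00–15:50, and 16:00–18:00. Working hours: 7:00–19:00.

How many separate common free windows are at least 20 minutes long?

Hassan free within 07:00–19:00: 07:30–07:50, 09:10–09:50, 10:20–11:00, 11:30–19:00.
Liang free within 07:00–19:00: 09:20–13:40, 14:50–19:00.
Zara free within 07:00–19:00: 07:40–08:20, 09:00–09:40, 13:10–14:00, 15:50–16:00, 18:00–19:00.
Hassan ∩ Liang: 09:20–09:50, 10:20–11:00, 11:30–13:40, 14:50–19:00.
Hassan ∩ Liang ∩ Zara: 09:20–09:40, 13:10–13:40, 15:50–16:00, 18:00–19:00.
Windows ≥ 20 min: 09:20–09:40, 13:10–13:40, 18:00–19:00.
That's 3 windows.

3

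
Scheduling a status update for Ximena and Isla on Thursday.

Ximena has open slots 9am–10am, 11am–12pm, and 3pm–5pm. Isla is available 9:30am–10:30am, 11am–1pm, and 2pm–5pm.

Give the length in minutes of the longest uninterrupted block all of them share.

Ximena ∩ Isla: 09:30–10:00, 11:00–12:00, 15:00–17:00.
Common window lengths: 30, 60, 120 min; longest is 120.

120 minutes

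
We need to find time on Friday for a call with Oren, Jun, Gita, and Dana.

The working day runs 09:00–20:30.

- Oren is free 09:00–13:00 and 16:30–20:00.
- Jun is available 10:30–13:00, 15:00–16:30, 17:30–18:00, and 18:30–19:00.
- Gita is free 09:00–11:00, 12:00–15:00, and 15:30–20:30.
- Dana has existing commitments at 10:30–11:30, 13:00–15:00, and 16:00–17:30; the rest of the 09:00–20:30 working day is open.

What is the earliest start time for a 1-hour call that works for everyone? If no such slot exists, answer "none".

12:00

Dana free within 09:00–20:30: 09:00–10:30, 11:30–13:00, 15:00–16:00, 17:30–20:30.
Oren ∩ Jun: 10:30–13:00, 17:30–18:00, 18:30–19:00.
Oren ∩ Jun ∩ Gita: 10:30–11:00, 12:00–13:00, 17:30–18:00, 18:30–19:00.
Oren ∩ Jun ∩ Gita ∩ Dana: 12:00–13:00, 17:30–18:00, 18:30–19:00.
Windows ≥ 60 min: 12:00–13:00.
Earliest such window starts at 12:00.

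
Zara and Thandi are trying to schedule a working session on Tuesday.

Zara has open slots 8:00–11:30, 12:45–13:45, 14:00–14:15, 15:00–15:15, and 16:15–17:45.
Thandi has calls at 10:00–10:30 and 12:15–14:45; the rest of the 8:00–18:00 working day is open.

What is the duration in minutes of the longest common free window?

120 minutes

Thandi free within 08:00–18:00: 08:00–10:00, 10:30–12:15, 14:45–18:00.
Zara ∩ Thandi: 08:00–10:00, 10:30–11:30, 15:00–15:15, 16:15–17:45.
Common window lengths: 120, 60, 15, 90 min; longest is 120.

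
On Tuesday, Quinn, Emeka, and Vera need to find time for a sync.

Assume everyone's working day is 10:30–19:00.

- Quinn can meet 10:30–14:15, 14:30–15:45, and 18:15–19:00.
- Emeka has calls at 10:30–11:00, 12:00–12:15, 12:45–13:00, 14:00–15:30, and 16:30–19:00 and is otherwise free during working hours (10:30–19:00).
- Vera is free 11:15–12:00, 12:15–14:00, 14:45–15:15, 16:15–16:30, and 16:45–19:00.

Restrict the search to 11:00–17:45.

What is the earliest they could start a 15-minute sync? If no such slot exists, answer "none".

Emeka free within 10:30–19:00: 11:00–12:00, 12:15–12:45, 13:00–14:00, 15:30–16:30.
Quinn ∩ Emeka: 11:00–12:00, 12:15–12:45, 13:00–14:00, 15:30–15:45.
Quinn ∩ Emeka ∩ Vera: 11:15–12:00, 12:15–12:45, 13:00–14:00.
Restricted to 11:00–17:45: 11:15–12:00, 12:15–12:45, 13:00–14:00.
Windows ≥ 15 min: 11:15–12:00, 12:15–12:45, 13:00–14:00.
Earliest such window starts at 11:15.

11:15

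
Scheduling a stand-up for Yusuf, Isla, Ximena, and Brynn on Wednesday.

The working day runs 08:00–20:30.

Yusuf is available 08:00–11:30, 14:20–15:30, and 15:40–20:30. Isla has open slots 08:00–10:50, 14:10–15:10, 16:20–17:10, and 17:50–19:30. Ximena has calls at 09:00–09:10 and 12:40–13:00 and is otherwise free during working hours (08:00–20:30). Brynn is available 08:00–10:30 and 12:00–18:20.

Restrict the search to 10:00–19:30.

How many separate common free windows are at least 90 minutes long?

Ximena free within 08:00–20:30: 08:00–09:00, 09:10–12:40, 13:00–20:30.
Yusuf ∩ Isla: 08:00–10:50, 14:20–15:10, 16:20–17:10, 17:50–19:30.
Yusuf ∩ Isla ∩ Ximena: 08:00–09:00, 09:10–10:50, 14:20–15:10, 16:20–17:10, 17:50–19:30.
Yusuf ∩ Isla ∩ Ximena ∩ Brynn: 08:00–09:00, 09:10–10:30, 14:20–15:10, 16:20–17:10, 17:50–18:20.
Restricted to 10:00–19:30: 10:00–10:30, 14:20–15:10, 16:20–17:10, 17:50–18:20.
Windows ≥ 90 min: (none).
That's 0 windows.

0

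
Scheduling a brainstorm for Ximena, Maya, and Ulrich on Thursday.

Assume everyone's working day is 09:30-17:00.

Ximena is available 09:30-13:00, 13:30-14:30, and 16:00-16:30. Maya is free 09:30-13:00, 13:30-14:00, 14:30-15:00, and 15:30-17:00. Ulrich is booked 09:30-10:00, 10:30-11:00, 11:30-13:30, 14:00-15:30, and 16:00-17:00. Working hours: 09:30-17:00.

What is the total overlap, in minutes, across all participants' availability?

90 minutes

Ulrich free within 09:30–17:00: 10:00–10:30, 11:00–11:30, 13:30–14:00, 15:30–16:00.
Ximena ∩ Maya: 09:30–13:00, 13:30–14:00, 16:00–16:30.
Ximena ∩ Maya ∩ Ulrich: 10:00–10:30, 11:00–11:30, 13:30–14:00.
Total common minutes: 30 + 30 + 30 = 90.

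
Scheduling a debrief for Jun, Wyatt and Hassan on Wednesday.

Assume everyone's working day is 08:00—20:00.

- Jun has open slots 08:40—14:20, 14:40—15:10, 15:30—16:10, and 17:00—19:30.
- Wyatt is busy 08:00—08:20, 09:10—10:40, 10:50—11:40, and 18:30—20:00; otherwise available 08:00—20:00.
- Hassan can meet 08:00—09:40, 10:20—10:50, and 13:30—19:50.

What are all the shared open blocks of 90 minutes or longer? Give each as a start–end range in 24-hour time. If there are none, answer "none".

17:00–18:30

Wyatt free within 08:00–20:00: 08:20–09:10, 10:40–10:50, 11:40–18:30.
Jun ∩ Wyatt: 08:40–09:10, 10:40–10:50, 11:40–14:20, 14:40–15:10, 15:30–16:10, 17:00–18:30.
Jun ∩ Wyatt ∩ Hassan: 08:40–09:10, 10:40–10:50, 13:30–14:20, 14:40–15:10, 15:30–16:10, 17:00–18:30.
Windows ≥ 90 min: 17:00–18:30.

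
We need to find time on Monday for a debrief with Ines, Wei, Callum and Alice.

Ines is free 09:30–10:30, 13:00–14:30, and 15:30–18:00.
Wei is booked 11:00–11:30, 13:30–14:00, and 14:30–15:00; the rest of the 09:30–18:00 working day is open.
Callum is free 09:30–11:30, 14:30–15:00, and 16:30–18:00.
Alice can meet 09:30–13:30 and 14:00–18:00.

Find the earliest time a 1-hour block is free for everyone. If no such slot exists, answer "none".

Wei free within 09:30–18:00: 09:30–11:00, 11:30–13:30, 14:00–14:30, 15:00–18:00.
Ines ∩ Wei: 09:30–10:30, 13:00–13:30, 14:00–14:30, 15:30–18:00.
Ines ∩ Wei ∩ Callum: 09:30–10:30, 16:30–18:00.
Ines ∩ Wei ∩ Callum ∩ Alice: 09:30–10:30, 16:30–18:00.
Windows ≥ 60 min: 09:30–10:30, 16:30–18:00.
Earliest such window starts at 09:30.

09:30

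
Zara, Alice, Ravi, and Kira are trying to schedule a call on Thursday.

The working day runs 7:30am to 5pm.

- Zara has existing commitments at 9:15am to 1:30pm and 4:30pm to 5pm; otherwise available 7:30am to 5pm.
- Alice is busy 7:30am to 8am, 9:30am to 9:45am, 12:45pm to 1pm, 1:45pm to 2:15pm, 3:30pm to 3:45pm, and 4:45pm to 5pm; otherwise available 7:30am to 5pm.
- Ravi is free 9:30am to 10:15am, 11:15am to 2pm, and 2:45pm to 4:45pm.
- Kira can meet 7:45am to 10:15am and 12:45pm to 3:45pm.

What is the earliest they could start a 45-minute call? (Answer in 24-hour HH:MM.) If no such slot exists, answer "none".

14:45

Zara free within 07:30–17:00: 07:30–09:15, 13:30–16:30.
Alice free within 07:30–17:00: 08:00–09:30, 09:45–12:45, 13:00–13:45, 14:15–15:30, 15:45–16:45.
Zara ∩ Alice: 08:00–09:15, 13:30–13:45, 14:15–15:30, 15:45–16:30.
Zara ∩ Alice ∩ Ravi: 13:30–13:45, 14:45–15:30, 15:45–16:30.
Zara ∩ Alice ∩ Ravi ∩ Kira: 13:30–13:45, 14:45–15:30.
Windows ≥ 45 min: 14:45–15:30.
Earliest such window starts at 14:45.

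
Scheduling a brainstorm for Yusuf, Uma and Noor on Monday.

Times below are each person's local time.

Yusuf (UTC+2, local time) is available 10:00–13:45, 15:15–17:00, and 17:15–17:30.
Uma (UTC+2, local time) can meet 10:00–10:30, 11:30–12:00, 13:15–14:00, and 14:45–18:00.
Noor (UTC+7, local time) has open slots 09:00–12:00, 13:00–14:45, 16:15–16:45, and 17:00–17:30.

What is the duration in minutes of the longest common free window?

Yusuf → UTC: 08:00–11:45, 13:15–15:00, 15:15–15:30.
Uma → UTC: 08:00–08:30, 09:30–10:00, 11:15–12:00, 12:45–16:00.
Noor → UTC: 02:00–05:00, 06:00–07:45, 09:15–09:45, 10:00–10:30.
Yusuf ∩ Uma: 08:00–08:30, 09:30–10:00, 11:15–11:45, 13:15–15:00, 15:15–15:30.
Yusuf ∩ Uma ∩ Noor: 09:30–09:45.
Single common window of 15 minutes.

15 minutes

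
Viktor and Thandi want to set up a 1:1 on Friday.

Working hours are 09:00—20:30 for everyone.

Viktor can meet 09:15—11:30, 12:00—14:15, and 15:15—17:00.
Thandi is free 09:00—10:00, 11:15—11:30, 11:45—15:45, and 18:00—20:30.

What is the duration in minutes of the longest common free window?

135 minutes

Viktor ∩ Thandi: 09:15–10:00, 11:15–11:30, 12:00–14:15, 15:15–15:45.
Common window lengths: 45, 15, 135, 30 min; longest is 135.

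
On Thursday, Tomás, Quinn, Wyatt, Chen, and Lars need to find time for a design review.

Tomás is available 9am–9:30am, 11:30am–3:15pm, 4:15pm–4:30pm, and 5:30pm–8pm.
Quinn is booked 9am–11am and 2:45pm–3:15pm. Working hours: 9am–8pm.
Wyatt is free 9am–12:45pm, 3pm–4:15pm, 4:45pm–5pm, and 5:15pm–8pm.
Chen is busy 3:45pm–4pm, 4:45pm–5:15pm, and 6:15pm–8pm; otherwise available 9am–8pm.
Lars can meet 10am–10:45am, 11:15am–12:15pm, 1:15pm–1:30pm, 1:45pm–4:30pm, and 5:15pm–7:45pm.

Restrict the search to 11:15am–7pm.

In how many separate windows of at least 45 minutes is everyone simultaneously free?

Quinn free within 09:00–20:00: 11:00–14:45, 15:15–20:00.
Chen free within 09:00–20:00: 09:00–15:45, 16:00–16:45, 17:15–18:15.
Tomás ∩ Quinn: 11:30–14:45, 16:15–16:30, 17:30–20:00.
Tomás ∩ Quinn ∩ Wyatt: 11:30–12:45, 17:30–20:00.
Tomás ∩ Quinn ∩ Wyatt ∩ Chen: 11:30–12:45, 17:30–18:15.
Tomás ∩ Quinn ∩ Wyatt ∩ Chen ∩ Lars: 11:30–12:15, 17:30–18:15.
Restricted to 11:15–19:00: 11:30–12:15, 17:30–18:15.
Windows ≥ 45 min: 11:30–12:15, 17:30–18:15.
That's 2 windows.

2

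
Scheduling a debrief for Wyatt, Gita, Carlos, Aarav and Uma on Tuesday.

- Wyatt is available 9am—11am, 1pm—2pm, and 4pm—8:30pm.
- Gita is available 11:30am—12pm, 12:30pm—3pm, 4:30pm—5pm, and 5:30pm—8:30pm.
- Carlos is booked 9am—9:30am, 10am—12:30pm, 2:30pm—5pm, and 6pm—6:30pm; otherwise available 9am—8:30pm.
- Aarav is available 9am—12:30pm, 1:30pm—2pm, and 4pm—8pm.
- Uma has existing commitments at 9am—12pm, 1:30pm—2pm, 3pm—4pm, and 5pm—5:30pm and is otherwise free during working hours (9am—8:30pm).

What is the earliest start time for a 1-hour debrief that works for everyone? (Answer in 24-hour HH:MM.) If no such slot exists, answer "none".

Carlos free within 09:00–20:30: 09:30–10:00, 12:30–14:30, 17:00–18:00, 18:30–20:30.
Uma free within 09:00–20:30: 12:00–13:30, 14:00–15:00, 16:00–17:00, 17:30–20:30.
Wyatt ∩ Gita: 13:00–14:00, 16:30–17:00, 17:30–20:30.
Wyatt ∩ Gita ∩ Carlos: 13:00–14:00, 17:30–18:00, 18:30–20:30.
Wyatt ∩ Gita ∩ Carlos ∩ Aarav: 13:30–14:00, 17:30–18:00, 18:30–20:00.
Wyatt ∩ Gita ∩ Carlos ∩ Aarav ∩ Uma: 17:30–18:00, 18:30–20:00.
Windows ≥ 60 min: 18:30–20:00.
Earliest such window starts at 18:30.

18:30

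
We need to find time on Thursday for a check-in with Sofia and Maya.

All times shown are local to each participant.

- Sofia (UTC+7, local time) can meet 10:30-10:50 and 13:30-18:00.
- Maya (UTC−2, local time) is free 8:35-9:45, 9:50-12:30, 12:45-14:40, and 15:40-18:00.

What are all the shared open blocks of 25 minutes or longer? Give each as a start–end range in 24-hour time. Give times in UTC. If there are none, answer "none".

Sofia → UTC: 03:30–03:50, 06:30–11:00.
Maya → UTC: 10:35–11:45, 11:50–14:30, 14:45–16:40, 17:40–20:00.
Sofia ∩ Maya: 10:35–11:00.
Windows ≥ 25 min: 10:35–11:00.

10:35–11:00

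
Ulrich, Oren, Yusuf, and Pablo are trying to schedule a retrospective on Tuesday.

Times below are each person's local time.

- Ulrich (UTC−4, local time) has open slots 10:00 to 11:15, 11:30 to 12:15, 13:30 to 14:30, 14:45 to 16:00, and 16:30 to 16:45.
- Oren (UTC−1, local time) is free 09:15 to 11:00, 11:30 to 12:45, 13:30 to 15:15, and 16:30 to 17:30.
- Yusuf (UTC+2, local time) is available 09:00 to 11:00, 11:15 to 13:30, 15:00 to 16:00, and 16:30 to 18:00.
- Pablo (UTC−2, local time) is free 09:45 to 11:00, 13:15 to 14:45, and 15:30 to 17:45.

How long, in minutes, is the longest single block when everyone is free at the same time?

30 minutes

Ulrich → UTC: 14:00–15:15, 15:30–16:15, 17:30–18:30, 18:45–20:00, 20:30–20:45.
Oren → UTC: 10:15–12:00, 12:30–13:45, 14:30–16:15, 17:30–18:30.
Yusuf → UTC: 07:00–09:00, 09:15–11:30, 13:00–14:00, 14:30–16:00.
Pablo → UTC: 11:45–13:00, 15:15–16:45, 17:30–19:45.
Ulrich ∩ Oren: 14:30–15:15, 15:30–16:15, 17:30–18:30.
Ulrich ∩ Oren ∩ Yusuf: 14:30–15:15, 15:30–16:00.
Ulrich ∩ Oren ∩ Yusuf ∩ Pablo: 15:30–16:00.
Single common window of 30 minutes.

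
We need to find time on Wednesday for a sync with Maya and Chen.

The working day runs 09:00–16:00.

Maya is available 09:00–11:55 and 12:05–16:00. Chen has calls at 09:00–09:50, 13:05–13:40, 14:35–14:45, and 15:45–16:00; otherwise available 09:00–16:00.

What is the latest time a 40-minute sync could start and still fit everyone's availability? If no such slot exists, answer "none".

15:05

Chen free within 09:00–16:00: 09:50–13:05, 13:40–14:35, 14:45–15:45.
Maya ∩ Chen: 09:50–11:55, 12:05–13:05, 13:40–14:35, 14:45–15:45.
Windows ≥ 40 min: 09:50–11:55, 12:05–13:05, 13:40–14:35, 14:45–15:45.
Latest start in the last window 14:45–15:45 is 15:45 − 40 min = 15:05.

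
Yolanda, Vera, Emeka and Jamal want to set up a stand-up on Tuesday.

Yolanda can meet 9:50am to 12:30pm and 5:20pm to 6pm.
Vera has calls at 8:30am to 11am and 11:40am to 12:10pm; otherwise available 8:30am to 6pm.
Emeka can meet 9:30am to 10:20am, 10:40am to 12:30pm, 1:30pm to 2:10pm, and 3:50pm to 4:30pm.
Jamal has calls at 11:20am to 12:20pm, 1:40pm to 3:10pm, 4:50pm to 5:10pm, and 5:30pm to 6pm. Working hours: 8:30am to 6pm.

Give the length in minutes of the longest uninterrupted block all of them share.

Vera free within 08:30–18:00: 11:00–11:40, 12:10–18:00.
Jamal free within 08:30–18:00: 08:30–11:20, 12:20–13:40, 15:10–16:50, 17:10–17:30.
Yolanda ∩ Vera: 11:00–11:40, 12:10–12:30, 17:20–18:00.
Yolanda ∩ Vera ∩ Emeka: 11:00–11:40, 12:10–12:30.
Yolanda ∩ Vera ∩ Emeka ∩ Jamal: 11:00–11:20, 12:20–12:30.
Common window lengths: 20, 10 min; longest is 20.

20 minutes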